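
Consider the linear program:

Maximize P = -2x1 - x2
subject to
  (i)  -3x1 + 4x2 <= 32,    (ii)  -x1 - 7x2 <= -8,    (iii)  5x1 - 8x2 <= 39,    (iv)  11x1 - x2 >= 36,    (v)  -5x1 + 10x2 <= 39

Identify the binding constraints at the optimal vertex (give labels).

(ii) and (iv)

Corner points and P = -2x1 - x2:
  (337/43, 1/43) → P = -675/43
  (10/3, 2/3) → P = -22/3
  (351/5, 39) → P = -897/5
  (19/5, 29/5) → P = -67/5

The maximum is at (10/3, 2/3). Substituting into each constraint, equality holds for (ii) and (iv); the remaining constraints have slack.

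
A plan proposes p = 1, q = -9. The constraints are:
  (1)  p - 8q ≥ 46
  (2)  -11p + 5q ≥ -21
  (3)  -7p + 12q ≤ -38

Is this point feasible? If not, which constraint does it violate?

Constraint (2): -11p + 5q = -56, which is not ≥ -21. All other constraints are satisfied.

not feasible — violates (2)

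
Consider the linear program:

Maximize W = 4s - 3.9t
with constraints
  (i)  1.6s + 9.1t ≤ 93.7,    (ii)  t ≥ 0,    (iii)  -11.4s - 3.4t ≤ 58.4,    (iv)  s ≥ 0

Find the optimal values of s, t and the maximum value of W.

Extreme points and W = 4s - 3.9t:
  (937/16, 0) → W = 937/4
  (0, 937/91) → W = -2811/70
  (0, 0) → W = 0

s = 58.5625, t = 0, maximum W = 234.25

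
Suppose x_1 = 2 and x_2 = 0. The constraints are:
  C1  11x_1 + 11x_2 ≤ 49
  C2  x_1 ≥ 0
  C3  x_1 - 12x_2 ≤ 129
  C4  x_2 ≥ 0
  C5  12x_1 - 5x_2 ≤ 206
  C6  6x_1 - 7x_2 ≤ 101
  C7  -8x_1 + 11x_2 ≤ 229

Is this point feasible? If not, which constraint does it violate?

C1: 22 ≤ 49 ✓
C2: 2 ≥ 0 ✓
C3: 2 ≤ 129 ✓
C4: 0 ≥ 0 ✓
C5: 24 ≤ 206 ✓
C6: 12 ≤ 101 ✓
C7: -16 ≤ 229 ✓

feasible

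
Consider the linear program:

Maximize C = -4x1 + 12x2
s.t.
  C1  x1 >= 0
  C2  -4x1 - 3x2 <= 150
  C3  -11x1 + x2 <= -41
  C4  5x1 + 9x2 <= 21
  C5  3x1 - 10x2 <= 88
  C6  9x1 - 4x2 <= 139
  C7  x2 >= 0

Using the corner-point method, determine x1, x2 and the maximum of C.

At the optimal vertex, -11x1 + x2 = -41 and 5x1 + 9x2 = 21.
Solving simultaneously gives x1 = 15/4, x2 = 1/4.

x1 = 15/4, x2 = 1/4, maximum C = -12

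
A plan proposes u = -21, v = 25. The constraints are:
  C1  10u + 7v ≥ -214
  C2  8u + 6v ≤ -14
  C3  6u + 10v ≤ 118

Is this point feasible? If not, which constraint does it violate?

not feasible — violates C3

Constraint C3: 6u + 10v = 124, which is not ≤ 118. All other constraints are satisfied.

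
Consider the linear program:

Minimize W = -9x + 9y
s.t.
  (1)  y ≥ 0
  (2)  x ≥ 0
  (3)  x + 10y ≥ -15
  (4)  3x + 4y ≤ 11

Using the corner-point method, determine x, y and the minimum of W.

Feasible corners and W = -9x + 9y:
  (0, 0) → W = 0
  (11/3, 0) → W = -33
  (0, 11/4) → W = 99/4

x = 11/3, y = 0, minimum W = -33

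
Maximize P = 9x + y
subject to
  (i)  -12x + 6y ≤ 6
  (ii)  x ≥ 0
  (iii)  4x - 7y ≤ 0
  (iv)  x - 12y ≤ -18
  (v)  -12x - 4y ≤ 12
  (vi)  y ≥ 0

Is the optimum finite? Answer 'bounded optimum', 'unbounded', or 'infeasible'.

From the feasible point (6/23, 35/23), moving in the direction (6, 12) keeps every constraint satisfied while P increases without bound.

unbounded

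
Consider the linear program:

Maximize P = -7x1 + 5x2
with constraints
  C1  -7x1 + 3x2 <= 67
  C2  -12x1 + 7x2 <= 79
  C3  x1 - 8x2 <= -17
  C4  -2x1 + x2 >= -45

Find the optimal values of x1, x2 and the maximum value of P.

Extreme points and P = -7x1 + 5x2:
  (-513/89, 125/89) → P = 4216/89
  (197, 349) → P = 366
  (377/15, 79/15) → P = -748/5

The optimum lies where -12x1 + 7x2 = 79 and -2x1 + x2 = -45.
Solving simultaneously gives x1 = 197, x2 = 349.

x1 = 197, x2 = 349, maximum P = 366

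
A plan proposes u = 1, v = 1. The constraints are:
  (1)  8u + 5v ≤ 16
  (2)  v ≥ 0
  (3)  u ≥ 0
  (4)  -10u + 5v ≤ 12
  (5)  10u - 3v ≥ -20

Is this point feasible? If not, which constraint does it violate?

(1): 13 ≤ 16 ✓
(2): 1 ≥ 0 ✓
(3): 1 ≥ 0 ✓
(4): -5 ≤ 12 ✓
(5): 7 ≥ -20 ✓

feasible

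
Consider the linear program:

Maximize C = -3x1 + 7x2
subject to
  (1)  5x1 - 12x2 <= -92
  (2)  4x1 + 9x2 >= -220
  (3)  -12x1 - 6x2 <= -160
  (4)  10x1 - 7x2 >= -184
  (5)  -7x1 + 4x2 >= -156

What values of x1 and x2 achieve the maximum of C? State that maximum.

Feasible corners and C = -3x1 + 7x2:
  (228/29, 952/87) → C = 4612/87
  (35, 89/4) → C = 203/4
  (1/9, 238/9) → C = 1663/9
  (1828/9, 2848/9) → C = 14452/9

The binding constraints are 10x1 - 7x2 = -184 and -7x1 + 4x2 = -156.
Solving simultaneously gives x1 = 1828/9, x2 = 2848/9.

x1 = 1828/9, x2 = 2848/9, maximum C = 14452/9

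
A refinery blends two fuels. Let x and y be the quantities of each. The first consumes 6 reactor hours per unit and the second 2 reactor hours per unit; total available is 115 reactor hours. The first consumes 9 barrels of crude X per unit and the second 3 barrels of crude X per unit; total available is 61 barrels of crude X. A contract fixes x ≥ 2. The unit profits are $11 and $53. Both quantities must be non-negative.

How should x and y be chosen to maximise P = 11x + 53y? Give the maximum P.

x = 2, y = 43/3, maximum P = 2345/3

Extreme points and P = 11x + 53y:
  (61/9, 0) → P = 671/9
  (2, 0) → P = 22
  (2, 43/3) → P = 2345/3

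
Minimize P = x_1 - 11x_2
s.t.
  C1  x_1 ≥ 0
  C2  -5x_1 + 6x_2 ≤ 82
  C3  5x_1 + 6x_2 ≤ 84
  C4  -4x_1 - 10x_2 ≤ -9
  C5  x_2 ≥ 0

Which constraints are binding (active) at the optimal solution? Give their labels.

Feasible corners and P = x_1 - 11x_2:
  (0, 41/3) → P = -451/3
  (0, 9/10) → P = -99/10
  (1/5, 83/6) → P = -4559/30
  (84/5, 0) → P = 84/5
  (9/4, 0) → P = 9/4

The minimum is at (1/5, 83/6). Substituting into each constraint, equality holds for C2 and C3; the remaining constraints have slack.

C2 and C3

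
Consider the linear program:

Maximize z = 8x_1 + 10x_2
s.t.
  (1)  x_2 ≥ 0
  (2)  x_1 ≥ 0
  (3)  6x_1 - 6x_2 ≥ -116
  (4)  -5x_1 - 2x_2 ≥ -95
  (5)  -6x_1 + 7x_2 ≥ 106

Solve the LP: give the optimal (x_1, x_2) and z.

Feasible corners and z = 8x_1 + 10x_2:
  (0, 58/3) → z = 580/3
  (0, 106/7) → z = 1060/7
  (169/21, 575/21) → z = 7102/21
  (453/47, 1100/47) → z = 14624/47

The binding constraints are 6x_1 - 6x_2 = -116 and -5x_1 - 2x_2 = -95.
Solving simultaneously gives x_1 = 169/21, x_2 = 575/21.

x_1 = 169/21, x_2 = 575/21, maximum z = 7102/21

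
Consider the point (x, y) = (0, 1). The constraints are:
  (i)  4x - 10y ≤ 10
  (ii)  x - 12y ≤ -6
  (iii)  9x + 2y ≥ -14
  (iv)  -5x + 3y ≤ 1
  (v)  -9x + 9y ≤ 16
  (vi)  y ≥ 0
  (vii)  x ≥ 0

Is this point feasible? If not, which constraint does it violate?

not feasible — violates (iv)

Constraint (iv): -5x + 3y = 3, which is not ≤ 1. All other constraints are satisfied.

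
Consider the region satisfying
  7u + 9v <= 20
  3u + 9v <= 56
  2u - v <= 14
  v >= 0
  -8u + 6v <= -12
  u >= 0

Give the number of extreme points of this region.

Intersecting each pair of boundary lines and keeping only the points that satisfy every inequality leaves:
  (20/7, 0)
  (2, 2/3)
  (3/2, 0)

3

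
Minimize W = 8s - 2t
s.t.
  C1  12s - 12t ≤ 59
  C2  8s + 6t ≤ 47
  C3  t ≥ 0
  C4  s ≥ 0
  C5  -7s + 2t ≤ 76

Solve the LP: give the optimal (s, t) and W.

s = 0, t = 47/6, minimum W = -47/3

Feasible corners and W = 8s - 2t:
  (153/28, 23/42) → W = 895/21
  (59/12, 0) → W = 118/3
  (0, 47/6) → W = -47/3
  (0, 0) → W = 0

The binding constraints are 8s + 6t = 47 and s = 0.
Solving simultaneously gives s = 0, t = 47/6.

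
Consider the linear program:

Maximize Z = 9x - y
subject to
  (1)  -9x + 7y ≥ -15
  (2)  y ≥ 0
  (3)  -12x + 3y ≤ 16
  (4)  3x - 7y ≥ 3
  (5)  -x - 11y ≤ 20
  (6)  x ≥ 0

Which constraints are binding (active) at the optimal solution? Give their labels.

(1) and (4)

Feasible corners and Z = 9x - y:
  (5/3, 0) → Z = 15
  (2, 3/7) → Z = 123/7
  (1, 0) → Z = 9

The maximum is at (2, 3/7). Substituting into each constraint, equality holds for (1) and (4); the remaining constraints have slack.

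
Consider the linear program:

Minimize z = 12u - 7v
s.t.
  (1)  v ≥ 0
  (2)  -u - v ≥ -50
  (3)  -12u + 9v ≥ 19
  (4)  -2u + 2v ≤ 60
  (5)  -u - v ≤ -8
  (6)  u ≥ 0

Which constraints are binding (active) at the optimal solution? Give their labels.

Extreme points and z = 12u - 7v:
  (431/21, 619/21) → z = 839/21
  (10, 40) → z = -160
  (53/21, 115/21) → z = -169/21
  (0, 30) → z = -210
  (0, 8) → z = -56

The minimum is at (0, 30). Substituting into each constraint, equality holds for (4) and (6); the remaining constraints have slack.

(4) and (6)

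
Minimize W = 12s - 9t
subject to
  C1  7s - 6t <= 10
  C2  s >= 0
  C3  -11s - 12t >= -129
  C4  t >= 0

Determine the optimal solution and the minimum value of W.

Feasible corners and W = 12s - 9t:
  (149/25, 793/150) → W = 1197/50
  (10/7, 0) → W = 120/7
  (0, 43/4) → W = -387/4
  (0, 0) → W = 0

s = 0, t = 43/4, minimum W = -387/4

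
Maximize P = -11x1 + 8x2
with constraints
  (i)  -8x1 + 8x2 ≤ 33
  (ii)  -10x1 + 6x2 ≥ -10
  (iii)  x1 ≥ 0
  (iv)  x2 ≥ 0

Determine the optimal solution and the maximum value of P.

Vertices and P = -11x1 + 8x2:
  (139/16, 205/16) → P = 111/16
  (0, 33/8) → P = 33
  (1, 0) → P = -11
  (0, 0) → P = 0

The optimum lies where -8x1 + 8x2 = 33 and x1 = 0.
Solving simultaneously gives x1 = 0, x2 = 33/8.

x1 = 0, x2 = 33/8, maximum P = 33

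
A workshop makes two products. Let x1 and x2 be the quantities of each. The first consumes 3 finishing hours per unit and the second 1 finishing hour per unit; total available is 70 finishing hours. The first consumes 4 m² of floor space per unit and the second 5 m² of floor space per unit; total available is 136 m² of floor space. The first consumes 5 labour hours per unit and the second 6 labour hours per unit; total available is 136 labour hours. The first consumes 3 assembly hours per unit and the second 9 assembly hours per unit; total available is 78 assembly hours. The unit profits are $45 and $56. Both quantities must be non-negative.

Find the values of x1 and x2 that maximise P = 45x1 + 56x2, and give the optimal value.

x1 = 23, x2 = 1, maximum P = 1091

Feasible corners and P = 45x1 + 56x2:
  (0, 0) → P = 0
  (0, 26/3) → P = 1456/3
  (70/3, 0) → P = 1050
  (23, 1) → P = 1091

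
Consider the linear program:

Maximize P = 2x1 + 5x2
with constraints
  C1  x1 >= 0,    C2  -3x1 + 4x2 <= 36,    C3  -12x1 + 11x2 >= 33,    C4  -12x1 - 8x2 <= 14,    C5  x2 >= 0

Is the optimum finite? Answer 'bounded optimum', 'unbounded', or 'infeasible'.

bounded optimum

Extreme points and P = 2x1 + 5x2:
  (0, 9) → P = 45
  (0, 3) → P = 15
  (88/5, 111/5) → P = 731/5
The feasible region has finitely many vertices and no improving ray; the maximum is 731/5 at (88/5, 111/5).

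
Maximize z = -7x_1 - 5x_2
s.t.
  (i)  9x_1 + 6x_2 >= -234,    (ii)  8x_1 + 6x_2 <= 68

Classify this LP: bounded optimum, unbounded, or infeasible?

unbounded

From the feasible point (-302, 414), moving in the direction (6, -9) keeps every constraint satisfied while z increases without bound.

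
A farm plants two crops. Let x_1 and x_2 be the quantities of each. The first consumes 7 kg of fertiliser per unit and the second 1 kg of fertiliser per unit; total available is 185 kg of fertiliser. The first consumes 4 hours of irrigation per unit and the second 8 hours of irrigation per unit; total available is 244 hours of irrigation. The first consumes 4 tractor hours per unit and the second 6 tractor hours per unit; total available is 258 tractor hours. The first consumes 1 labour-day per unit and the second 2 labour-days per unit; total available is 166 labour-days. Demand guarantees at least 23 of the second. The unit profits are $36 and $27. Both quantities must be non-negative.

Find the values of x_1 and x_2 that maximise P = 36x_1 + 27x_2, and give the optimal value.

x_1 = 15, x_2 = 23, maximum P = 1161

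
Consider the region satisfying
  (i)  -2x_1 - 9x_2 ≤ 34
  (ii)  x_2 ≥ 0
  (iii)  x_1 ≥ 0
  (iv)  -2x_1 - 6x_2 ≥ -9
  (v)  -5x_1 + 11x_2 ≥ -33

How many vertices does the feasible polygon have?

3

The feasible vertices (each the meet of two boundaries and inside every other half-plane) are:
  (0, 0)
  (9/2, 0)
  (0, 3/2)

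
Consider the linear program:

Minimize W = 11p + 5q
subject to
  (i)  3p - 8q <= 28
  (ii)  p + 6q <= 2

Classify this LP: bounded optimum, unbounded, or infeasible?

From the feasible point (92/13, -11/13), moving in the direction (-8, -3) keeps every constraint satisfied while W decreases without bound.

unbounded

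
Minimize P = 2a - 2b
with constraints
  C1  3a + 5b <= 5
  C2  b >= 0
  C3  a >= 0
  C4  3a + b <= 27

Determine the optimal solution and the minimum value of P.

a = 0, b = 1, minimum P = -2

Extreme points and P = 2a - 2b:
  (5/3, 0) → P = 10/3
  (0, 1) → P = -2
  (0, 0) → P = 0

At the optimal vertex, 3a + 5b = 5 and a = 0.
Solving simultaneously gives a = 0, b = 1.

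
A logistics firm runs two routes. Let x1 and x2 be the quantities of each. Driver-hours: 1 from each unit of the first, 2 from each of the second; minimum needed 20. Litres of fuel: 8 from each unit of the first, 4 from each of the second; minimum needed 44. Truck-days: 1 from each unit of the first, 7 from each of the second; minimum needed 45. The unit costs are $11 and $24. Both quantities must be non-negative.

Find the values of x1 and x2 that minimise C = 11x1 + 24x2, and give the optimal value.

x1 = 10, x2 = 5, minimum C = 230

Vertices and C = 11x1 + 24x2:
  (0, 11) → C = 264
  (45, 0) → C = 495
  (2/3, 29/3) → C = 718/3
  (10, 5) → C = 230
The feasible region is unbounded (it extends along (0, 1), (1, 0)), but C strictly increases along every unbounded feasible direction, so there is no improving ray and the minimum is attained at a vertex.

The binding constraints are x1 + 2x2 = 20 and x1 + 7x2 = 45.
Solving simultaneously gives x1 = 10, x2 = 5.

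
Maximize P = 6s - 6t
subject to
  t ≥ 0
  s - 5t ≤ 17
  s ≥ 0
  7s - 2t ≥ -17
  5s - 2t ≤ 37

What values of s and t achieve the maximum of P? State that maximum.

Vertices and P = 6s - 6t:
  (0, 0) → P = 0
  (37/5, 0) → P = 222/5
  (0, 17/2) → P = -51
The feasible region is unbounded (it extends along (2, 7), (2, 5)), but P strictly decreases along every unbounded feasible direction, so there is no improving ray and the maximum is attained at a vertex.

The optimum lies where t = 0 and 5s - 2t = 37.
Solving simultaneously gives s = 37/5, t = 0.

s = 37/5, t = 0, maximum P = 222/5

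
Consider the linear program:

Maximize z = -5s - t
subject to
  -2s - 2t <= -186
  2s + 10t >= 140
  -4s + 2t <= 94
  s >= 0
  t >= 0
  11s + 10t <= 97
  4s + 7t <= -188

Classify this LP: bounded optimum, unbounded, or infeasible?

The boundaries 11s + 10t = 97 and 4s + 7t = -188 meet at (2559/37, -2456/37), but that point violates -2s - 2t ≤ -186. Every candidate vertex is excluded by some other constraint, so the feasible region is empty.

infeasible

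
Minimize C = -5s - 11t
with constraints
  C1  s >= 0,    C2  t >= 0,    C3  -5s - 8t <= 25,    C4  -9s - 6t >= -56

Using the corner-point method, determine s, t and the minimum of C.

Vertices and C = -5s - 11t:
  (0, 0) → C = 0
  (0, 28/3) → C = -308/3
  (56/9, 0) → C = -280/9

s = 0, t = 28/3, minimum C = -308/3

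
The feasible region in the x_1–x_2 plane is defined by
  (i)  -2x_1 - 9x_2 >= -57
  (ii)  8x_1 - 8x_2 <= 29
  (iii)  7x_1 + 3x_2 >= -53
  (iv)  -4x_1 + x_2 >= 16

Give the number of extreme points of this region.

Pairwise boundary intersections that survive every other constraint:
  (-216/19, 505/57)
  (-87/38, 130/19)
  (-101/19, -100/19)

3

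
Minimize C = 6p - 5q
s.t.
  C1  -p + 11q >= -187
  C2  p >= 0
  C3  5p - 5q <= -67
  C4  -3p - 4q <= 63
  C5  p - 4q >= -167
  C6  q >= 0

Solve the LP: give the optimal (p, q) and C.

p = 0, q = 167/4, minimum C = -835/4

Vertices and C = 6p - 5q:
  (0, 67/5) → C = -67
  (0, 167/4) → C = -835/4
  (189/5, 256/5) → C = -146/5

At the optimal vertex, p = 0 and p - 4q = -167.
Solving simultaneously gives p = 0, q = 167/4.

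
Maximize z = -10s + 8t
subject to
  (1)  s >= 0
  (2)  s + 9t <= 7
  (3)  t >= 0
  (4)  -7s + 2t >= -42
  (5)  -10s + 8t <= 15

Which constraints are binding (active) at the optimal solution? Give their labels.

(1) and (2)

Extreme points and z = -10s + 8t:
  (0, 7/9) → z = 56/9
  (0, 0) → z = 0
  (392/65, 7/65) → z = -3864/65
  (6, 0) → z = -60

The maximum is at (0, 7/9). Substituting into each constraint, equality holds for (1) and (2); the remaining constraints have slack.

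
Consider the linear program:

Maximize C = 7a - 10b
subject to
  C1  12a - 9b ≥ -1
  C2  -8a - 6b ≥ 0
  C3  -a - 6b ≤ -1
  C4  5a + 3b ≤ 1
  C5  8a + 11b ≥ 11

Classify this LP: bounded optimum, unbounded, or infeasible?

The boundaries -8a - 6b = 0 and 8a + 11b = 11 meet at (-33/20, 11/5), but that point violates 12a - 9b ≥ -1. Every candidate vertex is excluded by some other constraint, so the feasible region is empty.

infeasible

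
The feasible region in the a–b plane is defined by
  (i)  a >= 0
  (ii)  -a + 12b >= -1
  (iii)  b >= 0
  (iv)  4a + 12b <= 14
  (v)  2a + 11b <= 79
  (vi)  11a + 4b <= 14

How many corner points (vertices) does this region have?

5

Pairwise boundary intersections that survive every other constraint:
  (0, 0)
  (0, 7/6)
  (1, 0)
  (43/34, 3/136)
  (28/29, 49/58)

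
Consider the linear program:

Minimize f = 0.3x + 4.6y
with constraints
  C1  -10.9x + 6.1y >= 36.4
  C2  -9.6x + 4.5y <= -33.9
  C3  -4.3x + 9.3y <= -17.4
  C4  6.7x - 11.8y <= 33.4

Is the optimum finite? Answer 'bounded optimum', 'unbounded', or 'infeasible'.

The boundaries -10.9x + 6.1y = 36.4 and -9.6x + 4.5y = -33.9 meet at (12353/317, 23965/317), but that point violates -4.3x + 9.3y ≤ -17.4. Every candidate vertex is excluded by some other constraint, so the feasible region is empty.

infeasible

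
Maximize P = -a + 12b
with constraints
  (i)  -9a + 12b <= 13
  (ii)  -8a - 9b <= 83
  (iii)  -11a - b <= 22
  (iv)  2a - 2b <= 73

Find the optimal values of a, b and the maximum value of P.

a = 451/3, b = 683/6, maximum P = 3647/3

Corner points and P = -a + 12b:
  (-277/141, -55/141) → P = -383/141
  (451/3, 683/6) → P = 3647/3
  (-115/91, -737/91) → P = -1247/13
  (491/34, -375/17) → P = -9491/34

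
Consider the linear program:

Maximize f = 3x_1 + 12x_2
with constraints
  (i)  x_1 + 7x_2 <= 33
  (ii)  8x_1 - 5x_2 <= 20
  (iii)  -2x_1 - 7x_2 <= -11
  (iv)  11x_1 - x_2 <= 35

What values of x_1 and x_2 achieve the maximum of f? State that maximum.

Corner points and f = 3x_1 + 12x_2:
  (-22, 55/7) → f = 198/7
  (139/39, 164/39) → f = 795/13
  (65/22, 8/11) → f = 387/22
  (155/47, 60/47) → f = 1185/47

x_1 = 139/39, x_2 = 164/39, maximum f = 795/13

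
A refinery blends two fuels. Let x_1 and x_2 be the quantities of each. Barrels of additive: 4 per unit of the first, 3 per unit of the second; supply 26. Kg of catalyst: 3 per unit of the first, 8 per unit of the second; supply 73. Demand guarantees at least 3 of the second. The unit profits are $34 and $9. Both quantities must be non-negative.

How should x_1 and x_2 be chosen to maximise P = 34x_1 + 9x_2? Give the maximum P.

x_1 = 17/4, x_2 = 3, maximum P = 343/2

Extreme points and P = 34x_1 + 9x_2:
  (0, 26/3) → P = 78
  (0, 3) → P = 27
  (17/4, 3) → P = 343/2

The binding constraints are 4x_1 + 3x_2 = 26 and x_2 = 3.
Solving simultaneously gives x_1 = 17/4, x_2 = 3.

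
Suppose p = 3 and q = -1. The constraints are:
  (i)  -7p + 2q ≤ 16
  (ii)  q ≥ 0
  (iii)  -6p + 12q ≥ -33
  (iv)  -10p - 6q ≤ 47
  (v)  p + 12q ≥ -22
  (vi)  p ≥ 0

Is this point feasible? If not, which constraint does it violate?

Constraint (ii): q = -1, which is not ≥ 0. All other constraints are satisfied.

not feasible — violates (ii)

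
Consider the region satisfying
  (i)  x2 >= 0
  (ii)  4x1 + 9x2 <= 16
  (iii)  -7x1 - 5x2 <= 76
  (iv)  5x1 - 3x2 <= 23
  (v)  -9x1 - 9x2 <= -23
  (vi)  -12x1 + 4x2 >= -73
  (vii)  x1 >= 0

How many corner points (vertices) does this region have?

Intersecting each pair of boundary lines and keeping only the points that satisfy every inequality leaves:
  (4, 0)
  (23/9, 0)
  (7/5, 52/45)

3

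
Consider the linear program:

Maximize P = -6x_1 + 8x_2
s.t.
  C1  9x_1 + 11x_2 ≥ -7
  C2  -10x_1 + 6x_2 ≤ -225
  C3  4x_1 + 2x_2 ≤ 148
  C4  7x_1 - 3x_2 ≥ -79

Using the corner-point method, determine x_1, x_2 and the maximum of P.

Extreme points and P = -6x_1 + 8x_2:
  (2433/164, -2095/164) → P = -15679/82
  (821/13, -680/13) → P = -10366/13
  (669/22, 145/11) → P = -77

x_1 = 669/22, x_2 = 145/11, maximum P = -77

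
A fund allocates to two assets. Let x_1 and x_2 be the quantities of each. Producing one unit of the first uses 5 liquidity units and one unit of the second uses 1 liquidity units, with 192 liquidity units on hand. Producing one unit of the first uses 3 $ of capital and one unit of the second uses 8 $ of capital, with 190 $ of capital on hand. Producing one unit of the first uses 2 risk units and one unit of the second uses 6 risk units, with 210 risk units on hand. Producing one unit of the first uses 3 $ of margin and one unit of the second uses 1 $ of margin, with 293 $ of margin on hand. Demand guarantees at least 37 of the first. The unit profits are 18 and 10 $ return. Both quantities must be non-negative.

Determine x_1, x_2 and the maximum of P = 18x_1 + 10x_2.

Vertices and P = 18x_1 + 10x_2:
  (192/5, 0) → P = 3456/5
  (37, 0) → P = 666
  (37, 7) → P = 736

At the optimal vertex, 5x_1 + x_2 = 192 and x_1 = 37.
Solving simultaneously gives x_1 = 37, x_2 = 7.

x_1 = 37, x_2 = 7, maximum P = 736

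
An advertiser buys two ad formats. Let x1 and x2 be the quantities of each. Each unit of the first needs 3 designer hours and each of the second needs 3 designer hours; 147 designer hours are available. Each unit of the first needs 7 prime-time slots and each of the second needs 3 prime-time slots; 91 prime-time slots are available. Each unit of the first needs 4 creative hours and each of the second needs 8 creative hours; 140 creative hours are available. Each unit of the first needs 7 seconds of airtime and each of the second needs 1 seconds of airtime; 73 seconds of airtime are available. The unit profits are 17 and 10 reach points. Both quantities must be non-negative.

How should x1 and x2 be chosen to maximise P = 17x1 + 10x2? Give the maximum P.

Feasible corners and P = 17x1 + 10x2:
  (0, 0) → P = 0
  (0, 35/2) → P = 175
  (73/7, 0) → P = 1241/7
  (7, 14) → P = 259
  (64/7, 9) → P = 1718/7

At the optimal vertex, 7x1 + 3x2 = 91 and 4x1 + 8x2 = 140.
Solving simultaneously gives x1 = 7, x2 = 14.

x1 = 7, x2 = 14, maximum P = 259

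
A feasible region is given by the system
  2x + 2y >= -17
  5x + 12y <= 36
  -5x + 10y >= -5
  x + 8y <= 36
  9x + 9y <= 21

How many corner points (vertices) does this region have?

Intersecting each pair of boundary lines and keeping only the points that satisfy every inequality leaves:
  (-16/3, -19/6)
  (-104/7, 89/14)
  (-36/7, 36/7)
  (-8/7, 73/21)
  (17/9, 4/9)

5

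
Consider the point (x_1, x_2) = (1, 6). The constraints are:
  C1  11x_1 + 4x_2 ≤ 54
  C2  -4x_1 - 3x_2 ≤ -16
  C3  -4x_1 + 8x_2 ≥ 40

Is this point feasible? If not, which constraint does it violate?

C1: 35 ≤ 54 ✓
C2: -22 ≤ -16 ✓
C3: 44 ≥ 40 ✓

feasible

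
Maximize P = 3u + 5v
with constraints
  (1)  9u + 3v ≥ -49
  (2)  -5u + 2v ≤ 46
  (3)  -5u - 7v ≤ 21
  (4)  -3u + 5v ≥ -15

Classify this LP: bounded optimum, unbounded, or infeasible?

unbounded

From the feasible point (-236/33, 169/33), moving in the direction (5, 3) keeps every constraint satisfied while P increases without bound.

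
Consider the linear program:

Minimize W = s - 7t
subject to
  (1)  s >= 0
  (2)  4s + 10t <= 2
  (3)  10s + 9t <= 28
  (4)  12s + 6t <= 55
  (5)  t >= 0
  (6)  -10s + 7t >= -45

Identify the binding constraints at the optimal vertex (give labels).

(1) and (2)

Corner points and W = s - 7t:
  (0, 1/5) → W = -7/5
  (0, 0) → W = 0
  (1/2, 0) → W = 1/2

The minimum is at (0, 1/5). Substituting into each constraint, equality holds for (1) and (2); the remaining constraints have slack.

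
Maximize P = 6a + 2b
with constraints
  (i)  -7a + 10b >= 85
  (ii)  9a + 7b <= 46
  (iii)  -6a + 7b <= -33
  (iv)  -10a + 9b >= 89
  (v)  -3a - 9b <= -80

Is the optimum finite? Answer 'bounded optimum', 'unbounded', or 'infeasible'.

The boundaries 9a + 7b = 46 and -3a - 9b = -80 meet at (-73/30, 97/10), but that point violates -6a + 7b ≤ -33. Every candidate vertex is excluded by some other constraint, so the feasible region is empty.

infeasible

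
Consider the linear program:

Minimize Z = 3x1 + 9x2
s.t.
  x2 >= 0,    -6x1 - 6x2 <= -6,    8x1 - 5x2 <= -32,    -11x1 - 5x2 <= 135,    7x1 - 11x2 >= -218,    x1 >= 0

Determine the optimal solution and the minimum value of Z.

x1 = 0, x2 = 32/5, minimum Z = 288/5

Feasible corners and Z = 3x1 + 9x2:
  (738/53, 1520/53) → Z = 15894/53
  (0, 32/5) → Z = 288/5
  (0, 218/11) → Z = 1962/11

The optimum lies where 8x1 - 5x2 = -32 and x1 = 0.
Solving simultaneously gives x1 = 0, x2 = 32/5.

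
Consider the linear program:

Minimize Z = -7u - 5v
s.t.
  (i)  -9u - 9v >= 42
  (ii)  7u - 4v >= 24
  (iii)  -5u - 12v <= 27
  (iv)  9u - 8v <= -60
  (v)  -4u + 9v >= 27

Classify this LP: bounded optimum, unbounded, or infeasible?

infeasible

The boundaries -9u - 9v = 42 and 9u - 8v = -60 meet at (-292/51, 18/17), but that point violates 7u - 4v ≥ 24. Every candidate vertex is excluded by some other constraint, so the feasible region is empty.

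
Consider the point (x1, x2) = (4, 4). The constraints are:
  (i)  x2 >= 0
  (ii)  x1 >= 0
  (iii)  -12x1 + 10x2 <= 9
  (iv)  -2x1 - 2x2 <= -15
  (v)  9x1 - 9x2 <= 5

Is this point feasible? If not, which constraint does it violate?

feasible

(i): 4 ≥ 0 ✓
(ii): 4 ≥ 0 ✓
(iii): -8 ≤ 9 ✓
(iv): -16 ≤ -15 ✓
(v): 0 ≤ 5 ✓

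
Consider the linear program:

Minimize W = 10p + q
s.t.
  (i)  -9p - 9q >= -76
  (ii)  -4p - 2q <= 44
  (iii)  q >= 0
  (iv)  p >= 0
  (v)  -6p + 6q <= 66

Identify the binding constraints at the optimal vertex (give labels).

Feasible corners and W = 10p + q:
  (76/9, 0) → W = 760/9
  (0, 76/9) → W = 76/9
  (0, 0) → W = 0

The minimum is at (0, 0). Substituting into each constraint, equality holds for (iii) and (iv); the remaining constraints have slack.

(iii) and (iv)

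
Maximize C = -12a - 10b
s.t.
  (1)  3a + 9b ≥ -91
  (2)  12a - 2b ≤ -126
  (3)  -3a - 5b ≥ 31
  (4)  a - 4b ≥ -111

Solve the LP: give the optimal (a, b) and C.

Vertices and C = -12a - 10b:
  (-658/57, -119/19) → C = 3822/19
  (-1363/21, 242/21) → C = 13936/21
  (-346/33, 1/11) → C = 1374/11
  (-679/17, 302/17) → C = 5128/17

The optimum lies where 3a + 9b = -91 and a - 4b = -111.
Solving simultaneously gives a = -1363/21, b = 242/21.

a = -1363/21, b = 242/21, maximum C = 13936/21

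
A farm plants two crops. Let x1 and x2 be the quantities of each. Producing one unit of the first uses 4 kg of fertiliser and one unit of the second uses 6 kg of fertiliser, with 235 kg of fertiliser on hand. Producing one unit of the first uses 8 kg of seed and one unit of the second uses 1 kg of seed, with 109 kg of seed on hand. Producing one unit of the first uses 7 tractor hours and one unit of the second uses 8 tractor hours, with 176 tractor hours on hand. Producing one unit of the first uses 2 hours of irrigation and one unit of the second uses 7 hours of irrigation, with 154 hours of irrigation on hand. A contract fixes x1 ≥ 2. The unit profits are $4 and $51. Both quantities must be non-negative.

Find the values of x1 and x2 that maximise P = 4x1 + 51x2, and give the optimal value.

Feasible corners and P = 4x1 + 51x2:
  (109/8, 0) → P = 109/2
  (2, 0) → P = 8
  (232/19, 215/19) → P = 11893/19
  (2, 81/4) → P = 4163/4

At the optimal vertex, 7x1 + 8x2 = 176 and x1 = 2.
Solving simultaneously gives x1 = 2, x2 = 81/4.

x1 = 2, x2 = 81/4, maximum P = 4163/4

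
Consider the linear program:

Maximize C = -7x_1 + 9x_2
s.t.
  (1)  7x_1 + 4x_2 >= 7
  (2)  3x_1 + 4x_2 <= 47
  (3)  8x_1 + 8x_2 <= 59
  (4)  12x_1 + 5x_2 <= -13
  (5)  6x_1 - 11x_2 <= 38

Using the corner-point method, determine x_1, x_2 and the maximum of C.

x_1 = -15/2, x_2 = 119/8, maximum C = 1491/8

Extreme points and C = -7x_1 + 9x_2:
  (-15/2, 119/8) → C = 1491/8
  (-87/13, 175/13) → C = 168
  (-57/8, 29/2) → C = 1443/8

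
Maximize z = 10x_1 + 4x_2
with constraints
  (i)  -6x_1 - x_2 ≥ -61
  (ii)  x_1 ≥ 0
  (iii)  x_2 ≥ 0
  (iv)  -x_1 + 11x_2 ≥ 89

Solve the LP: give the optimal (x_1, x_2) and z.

The optimum lies where -6x_1 - x_2 = -61 and x_1 = 0.
Solving simultaneously gives x_1 = 0, x_2 = 61.

x_1 = 0, x_2 = 61, maximum z = 244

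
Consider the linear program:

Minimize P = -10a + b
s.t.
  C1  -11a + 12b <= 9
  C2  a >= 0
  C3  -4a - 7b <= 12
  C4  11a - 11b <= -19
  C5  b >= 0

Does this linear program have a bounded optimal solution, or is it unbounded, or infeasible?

The boundaries -11a + 12b = 9 and a = 0 meet at (0, 3/4), but that point violates 11a - 11b ≤ -19. Every candidate vertex is excluded by some other constraint, so the feasible region is empty.

infeasible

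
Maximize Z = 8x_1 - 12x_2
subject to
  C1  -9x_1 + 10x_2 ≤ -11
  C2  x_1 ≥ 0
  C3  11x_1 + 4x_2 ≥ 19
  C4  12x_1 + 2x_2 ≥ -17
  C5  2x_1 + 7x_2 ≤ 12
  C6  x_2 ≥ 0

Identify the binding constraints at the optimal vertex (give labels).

Corner points and Z = 8x_1 - 12x_2:
  (117/73, 25/73) → Z = 636/73
  (197/83, 86/83) → Z = 544/83
  (19/11, 0) → Z = 152/11
  (6, 0) → Z = 48

The maximum is at (6, 0). Substituting into each constraint, equality holds for C5 and C6; the remaining constraints have slack.

C5 and C6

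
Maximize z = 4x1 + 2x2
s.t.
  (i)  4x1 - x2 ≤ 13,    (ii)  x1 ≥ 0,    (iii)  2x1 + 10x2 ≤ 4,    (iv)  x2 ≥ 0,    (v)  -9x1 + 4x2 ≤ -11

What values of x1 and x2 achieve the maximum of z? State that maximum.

Extreme points and z = 4x1 + 2x2:
  (2, 0) → z = 8
  (9/7, 1/7) → z = 38/7
  (11/9, 0) → z = 44/9

The binding constraints are 2x1 + 10x2 = 4 and x2 = 0.
Solving simultaneously gives x1 = 2, x2 = 0.

x1 = 2, x2 = 0, maximum z = 8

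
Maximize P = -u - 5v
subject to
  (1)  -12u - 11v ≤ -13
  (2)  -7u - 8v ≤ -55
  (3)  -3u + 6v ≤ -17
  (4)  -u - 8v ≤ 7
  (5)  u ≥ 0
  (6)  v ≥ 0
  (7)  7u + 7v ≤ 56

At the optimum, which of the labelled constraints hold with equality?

(2) and (6)

Corner points and P = -u - 5v:
  (233/33, 23/33) → P = -116/11
  (55/7, 0) → P = -55/7
  (65/9, 7/9) → P = -100/9
  (8, 0) → P = -8

The maximum is at (55/7, 0). Substituting into each constraint, equality holds for (2) and (6); the remaining constraints have slack.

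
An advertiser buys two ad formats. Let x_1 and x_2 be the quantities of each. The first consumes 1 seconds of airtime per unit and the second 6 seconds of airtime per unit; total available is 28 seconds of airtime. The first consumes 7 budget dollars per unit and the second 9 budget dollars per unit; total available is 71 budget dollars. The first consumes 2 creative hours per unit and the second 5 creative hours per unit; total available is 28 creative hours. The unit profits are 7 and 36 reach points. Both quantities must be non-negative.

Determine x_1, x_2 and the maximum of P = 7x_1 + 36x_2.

Vertices and P = 7x_1 + 36x_2:
  (0, 0) → P = 0
  (0, 14/3) → P = 168
  (71/7, 0) → P = 71
  (4, 4) → P = 172
  (103/17, 54/17) → P = 2665/17

At the optimal vertex, x_1 + 6x_2 = 28 and 2x_1 + 5x_2 = 28.
Solving simultaneously gives x_1 = 4, x_2 = 4.

x_1 = 4, x_2 = 4, maximum P = 172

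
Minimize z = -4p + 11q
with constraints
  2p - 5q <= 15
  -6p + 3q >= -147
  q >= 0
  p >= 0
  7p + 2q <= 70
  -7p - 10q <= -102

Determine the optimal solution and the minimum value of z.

p = 62/7, q = 4, minimum z = 60/7

Corner points and z = -4p + 11q:
  (0, 35) → z = 385
  (0, 51/5) → z = 561/5
  (62/7, 4) → z = 60/7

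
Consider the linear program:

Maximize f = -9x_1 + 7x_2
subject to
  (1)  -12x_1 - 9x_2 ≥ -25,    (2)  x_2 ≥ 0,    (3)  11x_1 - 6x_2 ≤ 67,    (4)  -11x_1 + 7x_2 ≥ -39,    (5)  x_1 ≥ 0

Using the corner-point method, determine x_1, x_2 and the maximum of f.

Corner points and f = -9x_1 + 7x_2:
  (25/12, 0) → f = -75/4
  (0, 25/9) → f = 175/9
  (0, 0) → f = 0

x_1 = 0, x_2 = 25/9, maximum f = 175/9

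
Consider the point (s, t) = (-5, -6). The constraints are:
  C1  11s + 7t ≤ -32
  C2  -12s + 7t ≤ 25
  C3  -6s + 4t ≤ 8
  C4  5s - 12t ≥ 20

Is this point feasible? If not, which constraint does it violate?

C1: -97 ≤ -32 ✓
C2: 18 ≤ 25 ✓
C3: 6 ≤ 8 ✓
C4: 47 ≥ 20 ✓

feasible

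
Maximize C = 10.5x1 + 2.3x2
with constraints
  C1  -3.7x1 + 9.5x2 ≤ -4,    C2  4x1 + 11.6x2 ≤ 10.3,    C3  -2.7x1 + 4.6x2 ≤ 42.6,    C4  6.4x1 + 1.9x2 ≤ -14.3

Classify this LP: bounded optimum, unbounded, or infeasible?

unbounded

From the feasible point (-42310/863, -16842/863), moving in the direction (1.9, -6.4) keeps every constraint satisfied while C increases without bound.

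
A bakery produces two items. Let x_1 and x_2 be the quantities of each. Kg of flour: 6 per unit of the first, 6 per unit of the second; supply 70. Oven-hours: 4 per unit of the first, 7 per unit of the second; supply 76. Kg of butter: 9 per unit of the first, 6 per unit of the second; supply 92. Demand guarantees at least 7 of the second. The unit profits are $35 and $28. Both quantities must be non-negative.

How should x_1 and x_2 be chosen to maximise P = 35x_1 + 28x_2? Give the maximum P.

x_1 = 14/3, x_2 = 7, maximum P = 1078/3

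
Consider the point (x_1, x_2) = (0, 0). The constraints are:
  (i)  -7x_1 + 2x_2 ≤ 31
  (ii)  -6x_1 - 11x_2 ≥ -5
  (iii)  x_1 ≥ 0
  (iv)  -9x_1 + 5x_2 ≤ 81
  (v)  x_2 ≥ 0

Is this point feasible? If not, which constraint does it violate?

(i): 0 ≤ 31 ✓
(ii): 0 ≥ -5 ✓
(iii): 0 ≥ 0 ✓
(iv): 0 ≤ 81 ✓
(v): 0 ≥ 0 ✓

feasible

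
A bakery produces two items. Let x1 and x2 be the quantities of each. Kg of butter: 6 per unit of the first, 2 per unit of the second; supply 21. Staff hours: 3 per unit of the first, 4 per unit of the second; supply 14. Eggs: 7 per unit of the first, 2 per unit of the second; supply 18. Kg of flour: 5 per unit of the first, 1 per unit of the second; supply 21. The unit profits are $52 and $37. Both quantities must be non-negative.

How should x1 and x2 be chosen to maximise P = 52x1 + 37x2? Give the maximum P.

x1 = 2, x2 = 2, maximum P = 178

Extreme points and P = 52x1 + 37x2:
  (0, 0) → P = 0
  (0, 7/2) → P = 259/2
  (18/7, 0) → P = 936/7
  (2, 2) → P = 178

At the optimal vertex, 3x1 + 4x2 = 14 and 7x1 + 2x2 = 18.
Solving simultaneously gives x1 = 2, x2 = 2.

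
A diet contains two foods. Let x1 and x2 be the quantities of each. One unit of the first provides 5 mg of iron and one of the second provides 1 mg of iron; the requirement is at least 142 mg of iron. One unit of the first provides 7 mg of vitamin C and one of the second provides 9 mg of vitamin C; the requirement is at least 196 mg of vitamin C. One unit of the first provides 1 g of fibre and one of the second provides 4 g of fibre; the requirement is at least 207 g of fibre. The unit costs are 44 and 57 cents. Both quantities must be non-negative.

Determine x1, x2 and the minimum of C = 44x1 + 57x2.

Corner points and C = 44x1 + 57x2:
  (0, 142) → C = 8094
  (207, 0) → C = 9108
  (19, 47) → C = 3515
The feasible region is unbounded (it extends along (0, 1), (1, 0)), but C strictly increases along every unbounded feasible direction, so there is no improving ray and the minimum is attained at a vertex.

x1 = 19, x2 = 47, minimum C = 3515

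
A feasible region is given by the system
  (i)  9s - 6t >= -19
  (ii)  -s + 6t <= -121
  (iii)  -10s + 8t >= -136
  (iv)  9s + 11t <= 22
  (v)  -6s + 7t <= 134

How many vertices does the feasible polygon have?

3

Pairwise boundary intersections that survive every other constraint:
  (-35/2, -277/12)
  (-242/3, -707/6)
  (-38/13, -537/26)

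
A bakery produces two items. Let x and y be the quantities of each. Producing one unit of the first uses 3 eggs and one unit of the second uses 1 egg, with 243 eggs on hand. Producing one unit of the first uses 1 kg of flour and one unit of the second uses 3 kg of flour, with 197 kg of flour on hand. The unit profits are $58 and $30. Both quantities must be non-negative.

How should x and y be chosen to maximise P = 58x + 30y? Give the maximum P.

The optimum lies where 3x + y = 243 and x + 3y = 197.
Solving simultaneously gives x = 133/2, y = 87/2.

x = 133/2, y = 87/2, maximum P = 5162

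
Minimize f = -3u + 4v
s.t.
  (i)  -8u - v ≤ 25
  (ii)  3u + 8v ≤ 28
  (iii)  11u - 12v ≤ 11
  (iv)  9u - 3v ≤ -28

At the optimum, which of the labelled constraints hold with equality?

(i) and (iv)

Corner points and f = -3u + 4v:
  (-228/61, 299/61) → f = 1880/61
  (-103/33, -1/33) → f = 305/33
  (-140/81, 112/27) → f = 196/9

The minimum is at (-103/33, -1/33). Substituting into each constraint, equality holds for (i) and (iv); the remaining constraints have slack.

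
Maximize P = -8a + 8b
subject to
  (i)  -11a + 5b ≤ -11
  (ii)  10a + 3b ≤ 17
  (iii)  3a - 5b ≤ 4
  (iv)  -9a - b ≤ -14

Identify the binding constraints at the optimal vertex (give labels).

(ii) and (iv)

Feasible corners and P = -8a + 8b:
  (97/59, 11/59) → P = -688/59
  (25/17, 13/17) → P = -96/17
  (37/24, 1/8) → P = -34/3

The maximum is at (25/17, 13/17). Substituting into each constraint, equality holds for (ii) and (iv); the remaining constraints have slack.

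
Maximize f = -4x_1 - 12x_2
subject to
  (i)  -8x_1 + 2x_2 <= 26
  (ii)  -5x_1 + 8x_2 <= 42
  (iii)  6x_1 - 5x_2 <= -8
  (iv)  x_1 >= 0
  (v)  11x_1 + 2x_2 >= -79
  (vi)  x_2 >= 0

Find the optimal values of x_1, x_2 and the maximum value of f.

x_1 = 0, x_2 = 8/5, maximum f = -96/5

Vertices and f = -4x_1 - 12x_2:
  (146/23, 212/23) → f = -136
  (0, 21/4) → f = -63
  (0, 8/5) → f = -96/5

The binding constraints are 6x_1 - 5x_2 = -8 and x_1 = 0.
Solving simultaneously gives x_1 = 0, x_2 = 8/5.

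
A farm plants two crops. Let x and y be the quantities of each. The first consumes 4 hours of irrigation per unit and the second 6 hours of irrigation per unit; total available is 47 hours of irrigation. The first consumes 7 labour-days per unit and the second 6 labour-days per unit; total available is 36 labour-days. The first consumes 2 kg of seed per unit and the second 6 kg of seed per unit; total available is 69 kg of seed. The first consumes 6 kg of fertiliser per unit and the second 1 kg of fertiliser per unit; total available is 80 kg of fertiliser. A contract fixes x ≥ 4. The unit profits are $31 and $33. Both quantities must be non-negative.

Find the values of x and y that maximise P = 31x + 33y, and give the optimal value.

x = 4, y = 4/3, maximum P = 168

Corner points and P = 31x + 33y:
  (36/7, 0) → P = 1116/7
  (4, 0) → P = 124
  (4, 4/3) → P = 168

At the optimal vertex, 7x + 6y = 36 and x = 4.
Solving simultaneously gives x = 4, y = 4/3.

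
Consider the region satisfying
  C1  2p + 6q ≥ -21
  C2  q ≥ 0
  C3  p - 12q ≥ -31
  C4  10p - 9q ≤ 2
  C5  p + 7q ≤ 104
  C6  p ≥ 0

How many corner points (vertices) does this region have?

4

Intersecting each pair of boundary lines and keeping only the points that satisfy every inequality leaves:
  (1/5, 0)
  (0, 0)
  (101/37, 104/37)
  (0, 31/12)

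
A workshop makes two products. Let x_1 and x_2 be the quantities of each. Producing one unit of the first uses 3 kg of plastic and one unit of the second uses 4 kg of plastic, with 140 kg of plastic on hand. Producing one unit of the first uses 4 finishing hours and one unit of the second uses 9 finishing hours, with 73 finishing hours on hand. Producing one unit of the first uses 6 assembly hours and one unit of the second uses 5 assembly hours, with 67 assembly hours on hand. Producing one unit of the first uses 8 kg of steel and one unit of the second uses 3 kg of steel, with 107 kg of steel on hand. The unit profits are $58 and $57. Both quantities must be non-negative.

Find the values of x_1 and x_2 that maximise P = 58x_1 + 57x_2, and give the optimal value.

x_1 = 7, x_2 = 5, maximum P = 691

Feasible corners and P = 58x_1 + 57x_2:
  (0, 0) → P = 0
  (0, 73/9) → P = 1387/3
  (67/6, 0) → P = 1943/3
  (7, 5) → P = 691

The binding constraints are 4x_1 + 9x_2 = 73 and 6x_1 + 5x_2 = 67.
Solving simultaneously gives x_1 = 7, x_2 = 5.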